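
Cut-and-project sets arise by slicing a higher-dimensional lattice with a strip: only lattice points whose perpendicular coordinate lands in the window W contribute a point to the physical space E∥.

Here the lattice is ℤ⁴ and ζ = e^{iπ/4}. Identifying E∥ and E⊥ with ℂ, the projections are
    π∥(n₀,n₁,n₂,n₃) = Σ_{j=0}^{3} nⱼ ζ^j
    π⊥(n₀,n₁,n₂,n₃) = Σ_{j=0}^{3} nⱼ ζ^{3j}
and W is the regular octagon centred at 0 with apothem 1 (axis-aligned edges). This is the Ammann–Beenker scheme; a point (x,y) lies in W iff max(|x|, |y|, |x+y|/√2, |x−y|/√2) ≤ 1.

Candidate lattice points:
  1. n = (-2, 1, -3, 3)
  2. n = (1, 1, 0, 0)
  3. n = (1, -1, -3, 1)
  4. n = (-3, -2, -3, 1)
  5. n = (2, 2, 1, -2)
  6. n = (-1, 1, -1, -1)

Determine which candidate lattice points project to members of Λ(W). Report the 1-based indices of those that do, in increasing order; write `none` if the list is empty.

Internal map: ζ^{3j} for j=0..3 gives (1,0), (−√2/2,√2/2), (0,−1), (√2/2,√2/2).
candidate 1: n = (-2, 1, -3, 3) → π⊥ ≈ (-0.585786, +5.828427); max(|x|,|y|,|x±y|/√2) = 5.828427 > 1 ⇒ ∉ W
candidate 2: n = (1, 1, 0, 0) → π⊥ ≈ (+0.292893, +0.707107); max(|x|,|y|,|x±y|/√2) = 0.707107 ≤ 1 ⇒ ∈ W
candidate 3: n = (1, -1, -3, 1) → π⊥ ≈ (+2.414214, +3.000000); max(|x|,|y|,|x±y|/√2) = 3.828427 > 1 ⇒ ∉ W
candidate 4: n = (-3, -2, -3, 1) → π⊥ ≈ (-0.878680, +2.292893); max(|x|,|y|,|x±y|/√2) = 2.292893 > 1 ⇒ ∉ W
candidate 5: n = (2, 2, 1, -2) → π⊥ ≈ (-0.828427, -1.000000); max(|x|,|y|,|x±y|/√2) = 1.292893 > 1 ⇒ ∉ W
candidate 6: n = (-1, 1, -1, -1) → π⊥ ≈ (-2.414214, +1.000000); max(|x|,|y|,|x±y|/√2) = 2.414214 > 1 ⇒ ∉ W

2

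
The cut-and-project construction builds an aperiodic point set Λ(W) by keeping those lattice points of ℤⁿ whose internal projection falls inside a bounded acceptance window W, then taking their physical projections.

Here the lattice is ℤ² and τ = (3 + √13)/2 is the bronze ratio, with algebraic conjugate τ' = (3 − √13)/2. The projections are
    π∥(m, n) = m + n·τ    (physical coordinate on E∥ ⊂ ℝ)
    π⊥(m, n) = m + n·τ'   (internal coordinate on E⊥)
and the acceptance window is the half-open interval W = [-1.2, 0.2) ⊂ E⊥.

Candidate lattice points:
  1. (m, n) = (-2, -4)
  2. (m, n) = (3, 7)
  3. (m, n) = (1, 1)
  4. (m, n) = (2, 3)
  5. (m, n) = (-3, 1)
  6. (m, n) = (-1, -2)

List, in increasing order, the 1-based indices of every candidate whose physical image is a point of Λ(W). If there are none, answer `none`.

1, 6

Compute τ' = (3−√13)/2 = -0.30278, so π⊥(m,n) = m -0.30278·n.
#1 (-2,-4): internal coord -2 + (-4)·τ' = -0.78890; -0.78890 ∈ [-1.2, 0.2) → IN Λ
#2 (3,7): internal coord 3 + (7)·τ' = +0.88057; +0.88057 ∉ [-1.2, 0.2) → out
#3 (1,1): internal coord 1 + (1)·τ' = +0.69722; +0.69722 ∉ [-1.2, 0.2) → out
#4 (2,3): internal coord 2 + (3)·τ' = +1.09167; +1.09167 ∉ [-1.2, 0.2) → out
#5 (-3,1): internal coord -3 + (1)·τ' = -3.30278; -3.30278 ∉ [-1.2, 0.2) → out
#6 (-1,-2): internal coord -1 + (-2)·τ' = -0.39445; -0.39445 ∈ [-1.2, 0.2) → IN Λ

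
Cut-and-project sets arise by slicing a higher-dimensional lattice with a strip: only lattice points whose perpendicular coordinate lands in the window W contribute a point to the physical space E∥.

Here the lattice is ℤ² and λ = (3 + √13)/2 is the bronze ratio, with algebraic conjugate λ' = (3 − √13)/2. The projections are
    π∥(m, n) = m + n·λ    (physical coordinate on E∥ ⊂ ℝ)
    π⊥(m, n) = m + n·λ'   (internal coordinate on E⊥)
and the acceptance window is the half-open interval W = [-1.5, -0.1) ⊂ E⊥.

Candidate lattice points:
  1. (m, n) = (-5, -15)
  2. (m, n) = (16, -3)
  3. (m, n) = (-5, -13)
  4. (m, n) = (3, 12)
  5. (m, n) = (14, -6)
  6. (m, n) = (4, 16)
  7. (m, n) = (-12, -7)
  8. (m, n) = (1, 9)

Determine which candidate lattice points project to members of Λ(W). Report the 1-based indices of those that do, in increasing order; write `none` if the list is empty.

1, 3, 4, 6

Compute λ' = (3−√13)/2 = -0.3028, so π⊥(m,n) = m -0.3028·n.
[1] lift (-5,-15): star map gives -0.4584; window check -1.5 ≤ -0.4584 < -0.1 is true → IN Λ
[2] lift (16,-3): star map gives 16.9083; window check -1.5 ≤ 16.9083 < -0.1 is false → out
[3] lift (-5,-13): star map gives -1.0639; window check -1.5 ≤ -1.0639 < -0.1 is true → IN Λ
[4] lift (3,12): star map gives -0.6333; window check -1.5 ≤ -0.6333 < -0.1 is true → IN Λ
[5] lift (14,-6): star map gives 15.8167; window check -1.5 ≤ 15.8167 < -0.1 is false → out
[6] lift (4,16): star map gives -0.8444; window check -1.5 ≤ -0.8444 < -0.1 is true → IN Λ
[7] lift (-12,-7): star map gives -9.8806; window check -1.5 ≤ -9.8806 < -0.1 is false → out
[8] lift (1,9): star map gives -1.7250; window check -1.5 ≤ -1.7250 < -0.1 is false → out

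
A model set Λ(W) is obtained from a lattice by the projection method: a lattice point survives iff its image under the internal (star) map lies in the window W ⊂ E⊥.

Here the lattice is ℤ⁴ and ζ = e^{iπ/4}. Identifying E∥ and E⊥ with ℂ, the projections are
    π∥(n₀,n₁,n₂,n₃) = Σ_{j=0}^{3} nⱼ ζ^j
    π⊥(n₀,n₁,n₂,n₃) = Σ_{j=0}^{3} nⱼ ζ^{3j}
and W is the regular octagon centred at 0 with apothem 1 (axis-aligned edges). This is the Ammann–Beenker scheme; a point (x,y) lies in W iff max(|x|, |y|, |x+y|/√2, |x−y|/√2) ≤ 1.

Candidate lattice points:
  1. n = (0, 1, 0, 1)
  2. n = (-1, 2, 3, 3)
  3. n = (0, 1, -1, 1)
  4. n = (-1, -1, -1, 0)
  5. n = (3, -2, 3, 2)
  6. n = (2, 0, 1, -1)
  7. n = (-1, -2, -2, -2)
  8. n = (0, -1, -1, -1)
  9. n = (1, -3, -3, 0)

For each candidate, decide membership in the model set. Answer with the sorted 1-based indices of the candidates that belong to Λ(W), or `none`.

With ζ = e^{iπ/4} the internal vectors are ζ^0,ζ^3,ζ^6,ζ^9.
candidate 1: n = (0, 1, 0, 1) → π⊥ ≈ (+0.0000, +1.4142); max(|x|,|y|,|x±y|/√2) = 1.4142 > 1 ⇒ ∉ W
candidate 2: n = (-1, 2, 3, 3) → π⊥ ≈ (-0.2929, +0.5355); max(|x|,|y|,|x±y|/√2) = 0.5858 ≤ 1 ⇒ ∈ W
candidate 3: n = (0, 1, -1, 1) → π⊥ ≈ (+0.0000, +2.4142); max(|x|,|y|,|x±y|/√2) = 2.4142 > 1 ⇒ ∉ W
candidate 4: n = (-1, -1, -1, 0) → π⊥ ≈ (-0.2929, +0.2929); max(|x|,|y|,|x±y|/√2) = 0.4142 ≤ 1 ⇒ ∈ W
candidate 5: n = (3, -2, 3, 2) → π⊥ ≈ (+5.8284, -3.0000); max(|x|,|y|,|x±y|/√2) = 6.2426 > 1 ⇒ ∉ W
candidate 6: n = (2, 0, 1, -1) → π⊥ ≈ (+1.2929, -1.7071); max(|x|,|y|,|x±y|/√2) = 2.1213 > 1 ⇒ ∉ W
candidate 7: n = (-1, -2, -2, -2) → π⊥ ≈ (-1.0000, -0.8284); max(|x|,|y|,|x±y|/√2) = 1.2929 > 1 ⇒ ∉ W
candidate 8: n = (0, -1, -1, -1) → π⊥ ≈ (+0.0000, -0.4142); max(|x|,|y|,|x±y|/√2) = 0.4142 ≤ 1 ⇒ ∈ W
candidate 9: n = (1, -3, -3, 0) → π⊥ ≈ (+3.1213, +0.8787); max(|x|,|y|,|x±y|/√2) = 3.1213 > 1 ⇒ ∉ W

2, 4, 8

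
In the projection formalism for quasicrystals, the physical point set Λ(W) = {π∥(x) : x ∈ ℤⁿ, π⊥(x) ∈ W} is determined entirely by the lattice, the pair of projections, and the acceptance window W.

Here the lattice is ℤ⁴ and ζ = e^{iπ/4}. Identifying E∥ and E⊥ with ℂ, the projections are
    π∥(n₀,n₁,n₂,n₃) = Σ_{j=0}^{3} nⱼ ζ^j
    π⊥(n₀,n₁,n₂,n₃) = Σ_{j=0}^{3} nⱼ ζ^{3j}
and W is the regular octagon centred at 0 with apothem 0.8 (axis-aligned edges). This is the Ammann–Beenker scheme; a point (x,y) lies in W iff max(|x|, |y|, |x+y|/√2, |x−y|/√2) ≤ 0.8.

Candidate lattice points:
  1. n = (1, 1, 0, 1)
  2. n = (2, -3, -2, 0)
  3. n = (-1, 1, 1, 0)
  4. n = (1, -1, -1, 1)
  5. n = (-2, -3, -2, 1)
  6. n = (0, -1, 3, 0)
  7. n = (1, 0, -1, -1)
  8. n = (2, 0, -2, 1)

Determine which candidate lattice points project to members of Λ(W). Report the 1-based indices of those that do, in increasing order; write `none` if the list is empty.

With ζ = e^{iπ/4} the internal vectors are ζ^0,ζ^3,ζ^6,ζ^9.
candidate 1: n = (1, 1, 0, 1) → π⊥ ≈ (+1.00000, +1.41421); max(|x|,|y|,|x±y|/√2) = 1.70711 > 0.8 ⇒ ∉ W
candidate 2: n = (2, -3, -2, 0) → π⊥ ≈ (+4.12132, -0.12132); max(|x|,|y|,|x±y|/√2) = 4.12132 > 0.8 ⇒ ∉ W
candidate 3: n = (-1, 1, 1, 0) → π⊥ ≈ (-1.70711, -0.29289); max(|x|,|y|,|x±y|/√2) = 1.70711 > 0.8 ⇒ ∉ W
candidate 4: n = (1, -1, -1, 1) → π⊥ ≈ (+2.41421, +1.00000); max(|x|,|y|,|x±y|/√2) = 2.41421 > 0.8 ⇒ ∉ W
candidate 5: n = (-2, -3, -2, 1) → π⊥ ≈ (+0.82843, +0.58579); max(|x|,|y|,|x±y|/√2) = 1.00000 > 0.8 ⇒ ∉ W
candidate 6: n = (0, -1, 3, 0) → π⊥ ≈ (+0.70711, -3.70711); max(|x|,|y|,|x±y|/√2) = 3.70711 > 0.8 ⇒ ∉ W
candidate 7: n = (1, 0, -1, -1) → π⊥ ≈ (+0.29289, +0.29289); max(|x|,|y|,|x±y|/√2) = 0.41421 ≤ 0.8 ⇒ ∈ W
candidate 8: n = (2, 0, -2, 1) → π⊥ ≈ (+2.70711, +2.70711); max(|x|,|y|,|x±y|/√2) = 3.82843 > 0.8 ⇒ ∉ W

7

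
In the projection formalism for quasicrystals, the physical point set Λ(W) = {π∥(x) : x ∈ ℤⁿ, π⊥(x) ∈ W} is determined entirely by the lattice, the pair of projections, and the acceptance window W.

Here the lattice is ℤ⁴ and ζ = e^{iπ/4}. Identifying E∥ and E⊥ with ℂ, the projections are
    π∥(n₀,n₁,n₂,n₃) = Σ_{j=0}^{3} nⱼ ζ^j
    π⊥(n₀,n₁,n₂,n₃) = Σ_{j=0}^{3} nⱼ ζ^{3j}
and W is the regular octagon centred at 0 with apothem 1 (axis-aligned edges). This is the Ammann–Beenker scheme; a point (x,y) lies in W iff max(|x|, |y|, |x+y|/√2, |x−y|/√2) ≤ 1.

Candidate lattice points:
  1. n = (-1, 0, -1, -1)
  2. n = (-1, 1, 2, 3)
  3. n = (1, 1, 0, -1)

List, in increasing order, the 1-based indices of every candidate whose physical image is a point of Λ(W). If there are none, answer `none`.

Internal map: ζ^{3j} for j=0..3 gives (1,0), (−√2/2,√2/2), (0,−1), (√2/2,√2/2).
#1 (-1, 0, -1, -1): internal (-1.7071, 0.2929); octagon support 1.7071 vs apothem 1 → ∉ W
#2 (-1, 1, 2, 3): internal (0.4142, 0.8284); octagon support 0.8787 vs apothem 1 → ∈ W
#3 (1, 1, 0, -1): internal (-0.4142, 0.0000); octagon support 0.4142 vs apothem 1 → ∈ W

2, 3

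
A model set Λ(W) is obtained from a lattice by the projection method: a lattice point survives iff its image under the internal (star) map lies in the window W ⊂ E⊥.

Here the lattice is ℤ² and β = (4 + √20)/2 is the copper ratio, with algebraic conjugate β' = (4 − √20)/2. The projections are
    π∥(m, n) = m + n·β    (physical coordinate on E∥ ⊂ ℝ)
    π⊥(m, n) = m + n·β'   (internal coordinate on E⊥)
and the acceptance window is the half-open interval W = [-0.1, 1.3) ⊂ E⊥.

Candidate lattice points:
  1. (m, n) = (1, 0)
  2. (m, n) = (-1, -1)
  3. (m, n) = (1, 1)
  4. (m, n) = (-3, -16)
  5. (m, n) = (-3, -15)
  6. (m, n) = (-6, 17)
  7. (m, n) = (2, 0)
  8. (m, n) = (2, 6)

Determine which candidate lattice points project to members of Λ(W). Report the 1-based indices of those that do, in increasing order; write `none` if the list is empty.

Numerically β ≈ 4.2361 and β' = −1/β ≈ -0.2361.
[1] lift (1,0): star map gives 1.0000; window check -0.1 ≤ 1.0000 < 1.3 is true → IN Λ
[2] lift (-1,-1): star map gives -0.7639; window check -0.1 ≤ -0.7639 < 1.3 is false → out
[3] lift (1,1): star map gives 0.7639; window check -0.1 ≤ 0.7639 < 1.3 is true → IN Λ
[4] lift (-3,-16): star map gives 0.7771; window check -0.1 ≤ 0.7771 < 1.3 is true → IN Λ
[5] lift (-3,-15): star map gives 0.5410; window check -0.1 ≤ 0.5410 < 1.3 is true → IN Λ
[6] lift (-6,17): star map gives -10.0132; window check -0.1 ≤ -10.0132 < 1.3 is false → out
[7] lift (2,0): star map gives 2.0000; window check -0.1 ≤ 2.0000 < 1.3 is false → out
[8] lift (2,6): star map gives 0.5836; window check -0.1 ≤ 0.5836 < 1.3 is true → IN Λ

1, 3, 4, 5, 8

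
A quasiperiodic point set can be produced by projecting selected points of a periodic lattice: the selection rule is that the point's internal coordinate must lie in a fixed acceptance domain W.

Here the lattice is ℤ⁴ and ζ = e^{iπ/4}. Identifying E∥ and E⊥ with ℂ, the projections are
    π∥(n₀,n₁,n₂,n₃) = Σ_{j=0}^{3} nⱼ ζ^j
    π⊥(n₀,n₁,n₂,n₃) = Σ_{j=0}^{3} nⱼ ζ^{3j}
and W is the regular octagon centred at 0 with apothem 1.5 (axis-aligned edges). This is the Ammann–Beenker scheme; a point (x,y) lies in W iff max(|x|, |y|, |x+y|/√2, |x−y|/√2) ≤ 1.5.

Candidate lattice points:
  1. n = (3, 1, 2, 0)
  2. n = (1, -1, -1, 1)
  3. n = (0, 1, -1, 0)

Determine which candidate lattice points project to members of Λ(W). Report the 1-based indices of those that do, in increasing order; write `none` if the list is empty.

none

With ζ = e^{iπ/4} the internal vectors are ζ^0,ζ^3,ζ^6,ζ^9.
candidate 1: n = (3, 1, 2, 0) → π⊥ ≈ (+2.292893, -1.292893); max(|x|,|y|,|x±y|/√2) = 2.535534 > 1.5 ⇒ ∉ W
candidate 2: n = (1, -1, -1, 1) → π⊥ ≈ (+2.414214, +1.000000); max(|x|,|y|,|x±y|/√2) = 2.414214 > 1.5 ⇒ ∉ W
candidate 3: n = (0, 1, -1, 0) → π⊥ ≈ (-0.707107, +1.707107); max(|x|,|y|,|x±y|/√2) = 1.707107 > 1.5 ⇒ ∉ W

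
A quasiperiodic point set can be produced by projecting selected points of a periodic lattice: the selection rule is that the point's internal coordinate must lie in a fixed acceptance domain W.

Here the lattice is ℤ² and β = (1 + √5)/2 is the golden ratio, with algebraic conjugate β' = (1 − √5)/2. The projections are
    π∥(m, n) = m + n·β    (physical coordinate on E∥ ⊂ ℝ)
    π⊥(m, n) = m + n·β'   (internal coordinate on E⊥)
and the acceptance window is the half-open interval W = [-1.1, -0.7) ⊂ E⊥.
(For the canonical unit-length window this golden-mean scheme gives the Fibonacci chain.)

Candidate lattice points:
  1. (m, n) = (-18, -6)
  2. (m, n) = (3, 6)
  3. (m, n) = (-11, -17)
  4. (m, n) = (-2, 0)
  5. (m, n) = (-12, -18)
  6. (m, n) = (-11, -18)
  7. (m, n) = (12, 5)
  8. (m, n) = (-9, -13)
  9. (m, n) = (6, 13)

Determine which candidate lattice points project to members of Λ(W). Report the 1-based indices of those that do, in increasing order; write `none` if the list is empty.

Compute β' = (1−√5)/2 = -0.618034, so π⊥(m,n) = m -0.618034·n.
candidate 1: (m,n)=(-18,-6) → π∥ = -18-6·β ≈ -27.708204, π⊥ = -18-6·β' ≈ -14.291796 ∉ [-1.1, -0.7) ⇒ out
candidate 2: (m,n)=(3,6) → π∥ = 3+6·β ≈ 12.708204, π⊥ = 3+6·β' ≈ -0.708204 ∈ [-1.1, -0.7) ⇒ IN Λ
candidate 3: (m,n)=(-11,-17) → π∥ = -11-17·β ≈ -38.506578, π⊥ = -11-17·β' ≈ -0.493422 ∉ [-1.1, -0.7) ⇒ out
candidate 4: (m,n)=(-2,0) → π∥ = -2+0·β ≈ -2.000000, π⊥ = -2+0·β' ≈ -2.000000 ∉ [-1.1, -0.7) ⇒ out
candidate 5: (m,n)=(-12,-18) → π∥ = -12-18·β ≈ -41.124612, π⊥ = -12-18·β' ≈ -0.875388 ∈ [-1.1, -0.7) ⇒ IN Λ
candidate 6: (m,n)=(-11,-18) → π∥ = -11-18·β ≈ -40.124612, π⊥ = -11-18·β' ≈ 0.124612 ∉ [-1.1, -0.7) ⇒ out
candidate 7: (m,n)=(12,5) → π∥ = 12+5·β ≈ 20.090170, π⊥ = 12+5·β' ≈ 8.909830 ∉ [-1.1, -0.7) ⇒ out
candidate 8: (m,n)=(-9,-13) → π∥ = -9-13·β ≈ -30.034442, π⊥ = -9-13·β' ≈ -0.965558 ∈ [-1.1, -0.7) ⇒ IN Λ
candidate 9: (m,n)=(6,13) → π∥ = 6+13·β ≈ 27.034442, π⊥ = 6+13·β' ≈ -2.034442 ∉ [-1.1, -0.7) ⇒ out

2, 5, 8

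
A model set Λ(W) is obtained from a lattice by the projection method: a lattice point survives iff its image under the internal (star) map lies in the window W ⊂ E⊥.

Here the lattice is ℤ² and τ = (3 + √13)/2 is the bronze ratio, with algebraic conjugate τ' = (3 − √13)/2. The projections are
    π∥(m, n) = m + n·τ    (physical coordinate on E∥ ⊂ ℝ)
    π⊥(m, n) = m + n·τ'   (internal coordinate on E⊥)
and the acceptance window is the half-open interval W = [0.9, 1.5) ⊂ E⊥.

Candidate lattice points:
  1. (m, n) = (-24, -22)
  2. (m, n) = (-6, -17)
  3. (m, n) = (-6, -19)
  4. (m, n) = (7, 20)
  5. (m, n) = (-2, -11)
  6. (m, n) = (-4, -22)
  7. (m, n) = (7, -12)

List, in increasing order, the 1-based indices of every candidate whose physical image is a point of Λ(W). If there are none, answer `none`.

4, 5

τ' = (3−√13)/2 ≈ -0.3028.
#1 (-24,-22): internal coord -24 + (-22)·τ' = -17.3389; -17.3389 ∉ [0.9, 1.5) → out
#2 (-6,-17): internal coord -6 + (-17)·τ' = -0.8528; -0.8528 ∉ [0.9, 1.5) → out
#3 (-6,-19): internal coord -6 + (-19)·τ' = -0.2473; -0.2473 ∉ [0.9, 1.5) → out
#4 (7,20): internal coord 7 + (20)·τ' = +0.9445; +0.9445 ∈ [0.9, 1.5) → IN Λ
#5 (-2,-11): internal coord -2 + (-11)·τ' = +1.3305; +1.3305 ∈ [0.9, 1.5) → IN Λ
#6 (-4,-22): internal coord -4 + (-22)·τ' = +2.6611; +2.6611 ∉ [0.9, 1.5) → out
#7 (7,-12): internal coord 7 + (-12)·τ' = +10.6333; +10.6333 ∉ [0.9, 1.5) → out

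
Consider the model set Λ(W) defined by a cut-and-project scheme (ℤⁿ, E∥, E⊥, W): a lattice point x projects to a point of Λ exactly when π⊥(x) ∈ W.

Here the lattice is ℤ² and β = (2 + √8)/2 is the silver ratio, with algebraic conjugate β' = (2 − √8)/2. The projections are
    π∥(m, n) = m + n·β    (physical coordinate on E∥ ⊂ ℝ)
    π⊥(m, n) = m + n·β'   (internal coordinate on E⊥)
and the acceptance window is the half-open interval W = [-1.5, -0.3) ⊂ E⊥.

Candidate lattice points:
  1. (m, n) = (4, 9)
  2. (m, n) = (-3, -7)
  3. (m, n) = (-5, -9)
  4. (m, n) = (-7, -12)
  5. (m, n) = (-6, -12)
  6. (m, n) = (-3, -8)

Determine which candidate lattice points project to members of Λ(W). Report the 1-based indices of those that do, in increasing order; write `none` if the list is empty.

3, 5

β' = (2−√8)/2 ≈ -0.4142.
candidate 1: (m,n)=(4,9) → π∥ = 4+9·β ≈ 25.7279, π⊥ = 4+9·β' ≈ 0.2721 ∉ [-1.5, -0.3) ⇒ out
candidate 2: (m,n)=(-3,-7) → π∥ = -3-7·β ≈ -19.8995, π⊥ = -3-7·β' ≈ -0.1005 ∉ [-1.5, -0.3) ⇒ out
candidate 3: (m,n)=(-5,-9) → π∥ = -5-9·β ≈ -26.7279, π⊥ = -5-9·β' ≈ -1.2721 ∈ [-1.5, -0.3) ⇒ IN Λ
candidate 4: (m,n)=(-7,-12) → π∥ = -7-12·β ≈ -35.9706, π⊥ = -7-12·β' ≈ -2.0294 ∉ [-1.5, -0.3) ⇒ out
candidate 5: (m,n)=(-6,-12) → π∥ = -6-12·β ≈ -34.9706, π⊥ = -6-12·β' ≈ -1.0294 ∈ [-1.5, -0.3) ⇒ IN Λ
candidate 6: (m,n)=(-3,-8) → π∥ = -3-8·β ≈ -22.3137, π⊥ = -3-8·β' ≈ 0.3137 ∉ [-1.5, -0.3) ⇒ out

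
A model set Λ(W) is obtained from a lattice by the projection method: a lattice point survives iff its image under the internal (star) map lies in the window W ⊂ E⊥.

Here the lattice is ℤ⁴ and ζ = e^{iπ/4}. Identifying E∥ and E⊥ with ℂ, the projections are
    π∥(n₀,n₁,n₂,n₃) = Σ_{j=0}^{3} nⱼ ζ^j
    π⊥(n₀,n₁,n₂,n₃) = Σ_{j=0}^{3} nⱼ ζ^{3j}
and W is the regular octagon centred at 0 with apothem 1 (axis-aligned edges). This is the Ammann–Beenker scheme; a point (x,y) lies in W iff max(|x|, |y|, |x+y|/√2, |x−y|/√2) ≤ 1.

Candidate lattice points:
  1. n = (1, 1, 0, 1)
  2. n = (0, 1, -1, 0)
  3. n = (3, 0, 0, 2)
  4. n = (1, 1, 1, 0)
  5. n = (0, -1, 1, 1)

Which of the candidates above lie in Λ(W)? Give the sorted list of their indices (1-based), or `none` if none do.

π⊥(n) = n₀ + n₁ζ³ + n₂ζ⁶ + n₃ζ⁹ where ζ = e^{iπ/4}.
#1 (1, 1, 0, 1): internal (1.000000, 1.414214); octagon support 1.707107 vs apothem 1 → ∉ W
#2 (0, 1, -1, 0): internal (-0.707107, 1.707107); octagon support 1.707107 vs apothem 1 → ∉ W
#3 (3, 0, 0, 2): internal (4.414214, 1.414214); octagon support 4.414214 vs apothem 1 → ∉ W
#4 (1, 1, 1, 0): internal (0.292893, -0.292893); octagon support 0.414214 vs apothem 1 → ∈ W
#5 (0, -1, 1, 1): internal (1.414214, -1.000000); octagon support 1.707107 vs apothem 1 → ∉ W

4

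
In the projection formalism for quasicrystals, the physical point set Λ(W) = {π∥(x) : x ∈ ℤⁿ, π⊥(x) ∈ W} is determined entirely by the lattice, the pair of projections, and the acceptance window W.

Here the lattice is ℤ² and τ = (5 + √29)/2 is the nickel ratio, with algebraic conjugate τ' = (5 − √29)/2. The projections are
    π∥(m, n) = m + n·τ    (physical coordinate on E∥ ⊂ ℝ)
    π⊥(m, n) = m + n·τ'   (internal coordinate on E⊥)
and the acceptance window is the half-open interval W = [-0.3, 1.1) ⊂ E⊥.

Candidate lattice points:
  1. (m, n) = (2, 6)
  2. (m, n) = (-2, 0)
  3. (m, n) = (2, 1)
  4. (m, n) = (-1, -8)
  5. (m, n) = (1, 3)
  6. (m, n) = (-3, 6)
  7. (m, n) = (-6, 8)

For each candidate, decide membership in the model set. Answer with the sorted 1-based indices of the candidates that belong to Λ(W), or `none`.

Numerically τ ≈ 5.1926 and τ' = −1/τ ≈ -0.1926.
candidate 1: (m,n)=(2,6) → π∥ = 2+6·τ ≈ 33.1555, π⊥ = 2+6·τ' ≈ 0.8445 ∈ [-0.3, 1.1) ⇒ IN Λ
candidate 2: (m,n)=(-2,0) → π∥ = -2+0·τ ≈ -2.0000, π⊥ = -2+0·τ' ≈ -2.0000 ∉ [-0.3, 1.1) ⇒ out
candidate 3: (m,n)=(2,1) → π∥ = 2+1·τ ≈ 7.1926, π⊥ = 2+1·τ' ≈ 1.8074 ∉ [-0.3, 1.1) ⇒ out
candidate 4: (m,n)=(-1,-8) → π∥ = -1-8·τ ≈ -42.5407, π⊥ = -1-8·τ' ≈ 0.5407 ∈ [-0.3, 1.1) ⇒ IN Λ
candidate 5: (m,n)=(1,3) → π∥ = 1+3·τ ≈ 16.5777, π⊥ = 1+3·τ' ≈ 0.4223 ∈ [-0.3, 1.1) ⇒ IN Λ
candidate 6: (m,n)=(-3,6) → π∥ = -3+6·τ ≈ 28.1555, π⊥ = -3+6·τ' ≈ -4.1555 ∉ [-0.3, 1.1) ⇒ out
candidate 7: (m,n)=(-6,8) → π∥ = -6+8·τ ≈ 35.5407, π⊥ = -6+8·τ' ≈ -7.5407 ∉ [-0.3, 1.1) ⇒ out

1, 4, 5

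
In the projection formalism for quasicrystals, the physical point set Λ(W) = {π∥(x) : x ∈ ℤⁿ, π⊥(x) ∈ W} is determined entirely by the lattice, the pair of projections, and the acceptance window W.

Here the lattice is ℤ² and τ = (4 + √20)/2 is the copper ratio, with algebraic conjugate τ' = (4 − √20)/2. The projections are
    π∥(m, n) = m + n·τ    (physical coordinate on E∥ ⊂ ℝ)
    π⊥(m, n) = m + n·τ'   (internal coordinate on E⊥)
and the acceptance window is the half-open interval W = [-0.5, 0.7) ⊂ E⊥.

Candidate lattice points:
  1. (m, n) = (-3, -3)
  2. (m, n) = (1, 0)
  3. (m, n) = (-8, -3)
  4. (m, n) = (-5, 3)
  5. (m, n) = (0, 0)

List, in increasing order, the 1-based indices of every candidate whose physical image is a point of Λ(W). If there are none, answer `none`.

Numerically τ ≈ 4.2361 and τ' = −1/τ ≈ -0.2361.
[1] lift (-3,-3): star map gives -2.2918; window check -0.5 ≤ -2.2918 < 0.7 is false → out
[2] lift (1,0): star map gives 1.0000; window check -0.5 ≤ 1.0000 < 0.7 is false → out
[3] lift (-8,-3): star map gives -7.2918; window check -0.5 ≤ -7.2918 < 0.7 is false → out
[4] lift (-5,3): star map gives -5.7082; window check -0.5 ≤ -5.7082 < 0.7 is false → out
[5] lift (0,0): star map gives 0.0000; window check -0.5 ≤ 0.0000 < 0.7 is true → IN Λ

5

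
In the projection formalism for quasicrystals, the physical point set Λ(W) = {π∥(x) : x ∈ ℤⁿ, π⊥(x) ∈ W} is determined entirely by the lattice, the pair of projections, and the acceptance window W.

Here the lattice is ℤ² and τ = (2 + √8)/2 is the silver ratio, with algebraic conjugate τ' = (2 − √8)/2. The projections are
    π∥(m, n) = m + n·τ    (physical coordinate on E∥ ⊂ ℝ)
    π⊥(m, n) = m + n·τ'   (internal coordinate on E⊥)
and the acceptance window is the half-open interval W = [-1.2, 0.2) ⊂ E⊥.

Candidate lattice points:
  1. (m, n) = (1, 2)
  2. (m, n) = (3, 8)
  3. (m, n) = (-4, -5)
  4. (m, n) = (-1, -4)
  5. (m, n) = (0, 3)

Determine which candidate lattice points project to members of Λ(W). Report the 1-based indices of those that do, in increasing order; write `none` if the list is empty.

1, 2

Compute τ' = (2−√8)/2 = -0.41421, so π⊥(m,n) = m -0.41421·n.
#1 (1,2): internal coord 1 + (2)·τ' = +0.17157; +0.17157 ∈ [-1.2, 0.2) → IN Λ
#2 (3,8): internal coord 3 + (8)·τ' = -0.31371; -0.31371 ∈ [-1.2, 0.2) → IN Λ
#3 (-4,-5): internal coord -4 + (-5)·τ' = -1.92893; -1.92893 ∉ [-1.2, 0.2) → out
#4 (-1,-4): internal coord -1 + (-4)·τ' = +0.65685; +0.65685 ∉ [-1.2, 0.2) → out
#5 (0,3): internal coord 0 + (3)·τ' = -1.24264; -1.24264 ∉ [-1.2, 0.2) → out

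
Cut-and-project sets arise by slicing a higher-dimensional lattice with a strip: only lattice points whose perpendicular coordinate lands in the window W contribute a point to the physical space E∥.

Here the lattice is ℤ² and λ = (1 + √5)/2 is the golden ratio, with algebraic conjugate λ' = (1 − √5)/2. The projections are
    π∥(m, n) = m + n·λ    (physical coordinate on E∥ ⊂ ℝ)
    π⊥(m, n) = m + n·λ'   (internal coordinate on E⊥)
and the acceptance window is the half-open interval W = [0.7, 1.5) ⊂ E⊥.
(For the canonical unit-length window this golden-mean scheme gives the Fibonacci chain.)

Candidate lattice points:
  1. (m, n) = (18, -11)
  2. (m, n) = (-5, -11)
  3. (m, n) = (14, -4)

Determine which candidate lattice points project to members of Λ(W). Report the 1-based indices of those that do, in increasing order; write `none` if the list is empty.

Numerically λ ≈ 1.61803 and λ' = −1/λ ≈ -0.61803.
candidate 1: (m,n)=(18,-11) → π∥ = 18-11·λ ≈ 0.20163, π⊥ = 18-11·λ' ≈ 24.79837 ∉ [0.7, 1.5) ⇒ out
candidate 2: (m,n)=(-5,-11) → π∥ = -5-11·λ ≈ -22.79837, π⊥ = -5-11·λ' ≈ 1.79837 ∉ [0.7, 1.5) ⇒ out
candidate 3: (m,n)=(14,-4) → π∥ = 14-4·λ ≈ 7.52786, π⊥ = 14-4·λ' ≈ 16.47214 ∉ [0.7, 1.5) ⇒ out

none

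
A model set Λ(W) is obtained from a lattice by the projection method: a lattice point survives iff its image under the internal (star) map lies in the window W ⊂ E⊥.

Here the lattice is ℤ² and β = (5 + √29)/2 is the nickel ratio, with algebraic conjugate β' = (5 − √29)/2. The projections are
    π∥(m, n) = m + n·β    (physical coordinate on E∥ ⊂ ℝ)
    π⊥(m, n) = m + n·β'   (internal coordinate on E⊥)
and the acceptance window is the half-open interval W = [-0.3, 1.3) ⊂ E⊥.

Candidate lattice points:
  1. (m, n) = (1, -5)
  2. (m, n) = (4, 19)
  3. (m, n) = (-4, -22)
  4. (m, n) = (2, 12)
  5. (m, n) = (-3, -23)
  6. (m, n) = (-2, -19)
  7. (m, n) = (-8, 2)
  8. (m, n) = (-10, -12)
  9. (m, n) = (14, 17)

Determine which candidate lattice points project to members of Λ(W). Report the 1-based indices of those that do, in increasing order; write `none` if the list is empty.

2, 3

β' = (5−√29)/2 ≈ -0.1926.
#1 (1,-5): internal coord 1 + (-5)·β' = +1.9629; +1.9629 ∉ [-0.3, 1.3) → out
#2 (4,19): internal coord 4 + (19)·β' = +0.3409; +0.3409 ∈ [-0.3, 1.3) → IN Λ
#3 (-4,-22): internal coord -4 + (-22)·β' = +0.2368; +0.2368 ∈ [-0.3, 1.3) → IN Λ
#4 (2,12): internal coord 2 + (12)·β' = -0.3110; -0.3110 ∉ [-0.3, 1.3) → out
#5 (-3,-23): internal coord -3 + (-23)·β' = +1.4294; +1.4294 ∉ [-0.3, 1.3) → out
#6 (-2,-19): internal coord -2 + (-19)·β' = +1.6591; +1.6591 ∉ [-0.3, 1.3) → out
#7 (-8,2): internal coord -8 + (2)·β' = -8.3852; -8.3852 ∉ [-0.3, 1.3) → out
#8 (-10,-12): internal coord -10 + (-12)·β' = -7.6890; -7.6890 ∉ [-0.3, 1.3) → out
#9 (14,17): internal coord 14 + (17)·β' = +10.7261; +10.7261 ∉ [-0.3, 1.3) → out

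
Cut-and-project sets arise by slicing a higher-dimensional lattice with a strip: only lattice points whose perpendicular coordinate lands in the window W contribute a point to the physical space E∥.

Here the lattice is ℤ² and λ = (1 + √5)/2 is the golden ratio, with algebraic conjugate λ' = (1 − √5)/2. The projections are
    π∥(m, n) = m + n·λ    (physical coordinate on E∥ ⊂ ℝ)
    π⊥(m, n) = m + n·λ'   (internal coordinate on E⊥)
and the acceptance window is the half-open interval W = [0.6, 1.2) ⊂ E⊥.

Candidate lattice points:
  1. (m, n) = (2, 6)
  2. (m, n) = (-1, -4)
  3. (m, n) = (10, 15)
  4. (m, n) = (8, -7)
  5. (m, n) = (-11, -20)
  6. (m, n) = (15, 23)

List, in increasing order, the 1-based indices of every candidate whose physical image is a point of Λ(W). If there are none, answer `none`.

λ' = (1−√5)/2 ≈ -0.61803.
candidate 1: (m,n)=(2,6) → π∥ = 2+6·λ ≈ 11.70820, π⊥ = 2+6·λ' ≈ -1.70820 ∉ [0.6, 1.2) ⇒ out
candidate 2: (m,n)=(-1,-4) → π∥ = -1-4·λ ≈ -7.47214, π⊥ = -1-4·λ' ≈ 1.47214 ∉ [0.6, 1.2) ⇒ out
candidate 3: (m,n)=(10,15) → π∥ = 10+15·λ ≈ 34.27051, π⊥ = 10+15·λ' ≈ 0.72949 ∈ [0.6, 1.2) ⇒ IN Λ
candidate 4: (m,n)=(8,-7) → π∥ = 8-7·λ ≈ -3.32624, π⊥ = 8-7·λ' ≈ 12.32624 ∉ [0.6, 1.2) ⇒ out
candidate 5: (m,n)=(-11,-20) → π∥ = -11-20·λ ≈ -43.36068, π⊥ = -11-20·λ' ≈ 1.36068 ∉ [0.6, 1.2) ⇒ out
candidate 6: (m,n)=(15,23) → π∥ = 15+23·λ ≈ 52.21478, π⊥ = 15+23·λ' ≈ 0.78522 ∈ [0.6, 1.2) ⇒ IN Λ

3, 6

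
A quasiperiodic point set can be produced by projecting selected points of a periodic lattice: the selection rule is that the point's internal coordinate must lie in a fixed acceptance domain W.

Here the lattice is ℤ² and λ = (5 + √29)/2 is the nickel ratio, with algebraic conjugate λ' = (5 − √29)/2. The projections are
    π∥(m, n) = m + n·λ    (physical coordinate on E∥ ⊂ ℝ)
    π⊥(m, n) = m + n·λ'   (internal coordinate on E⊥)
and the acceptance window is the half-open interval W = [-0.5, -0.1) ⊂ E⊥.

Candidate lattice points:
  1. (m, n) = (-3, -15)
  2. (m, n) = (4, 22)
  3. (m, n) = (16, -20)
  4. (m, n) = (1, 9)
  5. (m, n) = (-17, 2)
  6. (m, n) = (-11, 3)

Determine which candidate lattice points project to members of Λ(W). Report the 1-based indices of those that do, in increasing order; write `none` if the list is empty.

Numerically λ ≈ 5.1926 and λ' = −1/λ ≈ -0.1926.
candidate 1: (m,n)=(-3,-15) → π∥ = -3-15·λ ≈ -80.8887, π⊥ = -3-15·λ' ≈ -0.1113 ∈ [-0.5, -0.1) ⇒ IN Λ
candidate 2: (m,n)=(4,22) → π∥ = 4+22·λ ≈ 118.2368, π⊥ = 4+22·λ' ≈ -0.2368 ∈ [-0.5, -0.1) ⇒ IN Λ
candidate 3: (m,n)=(16,-20) → π∥ = 16-20·λ ≈ -87.8516, π⊥ = 16-20·λ' ≈ 19.8516 ∉ [-0.5, -0.1) ⇒ out
candidate 4: (m,n)=(1,9) → π∥ = 1+9·λ ≈ 47.7332, π⊥ = 1+9·λ' ≈ -0.7332 ∉ [-0.5, -0.1) ⇒ out
candidate 5: (m,n)=(-17,2) → π∥ = -17+2·λ ≈ -6.6148, π⊥ = -17+2·λ' ≈ -17.3852 ∉ [-0.5, -0.1) ⇒ out
candidate 6: (m,n)=(-11,3) → π∥ = -11+3·λ ≈ 4.5777, π⊥ = -11+3·λ' ≈ -11.5777 ∉ [-0.5, -0.1) ⇒ out

1, 2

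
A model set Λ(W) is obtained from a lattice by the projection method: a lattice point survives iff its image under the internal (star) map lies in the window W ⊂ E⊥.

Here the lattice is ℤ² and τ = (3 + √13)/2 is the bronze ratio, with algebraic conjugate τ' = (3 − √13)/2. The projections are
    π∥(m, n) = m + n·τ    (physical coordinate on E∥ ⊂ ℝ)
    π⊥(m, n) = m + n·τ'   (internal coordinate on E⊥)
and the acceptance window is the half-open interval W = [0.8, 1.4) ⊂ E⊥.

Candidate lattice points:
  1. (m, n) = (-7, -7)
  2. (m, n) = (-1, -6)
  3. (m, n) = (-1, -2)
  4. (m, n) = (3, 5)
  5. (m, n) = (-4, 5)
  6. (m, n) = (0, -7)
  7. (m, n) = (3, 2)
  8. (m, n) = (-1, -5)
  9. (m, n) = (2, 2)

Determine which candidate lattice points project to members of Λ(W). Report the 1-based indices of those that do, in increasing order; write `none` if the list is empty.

Numerically τ ≈ 3.302776 and τ' = −1/τ ≈ -0.302776.
[1] lift (-7,-7): star map gives -4.880571; window check 0.8 ≤ -4.880571 < 1.4 is false → out
[2] lift (-1,-6): star map gives 0.816654; window check 0.8 ≤ 0.816654 < 1.4 is true → IN Λ
[3] lift (-1,-2): star map gives -0.394449; window check 0.8 ≤ -0.394449 < 1.4 is false → out
[4] lift (3,5): star map gives 1.486122; window check 0.8 ≤ 1.486122 < 1.4 is false → out
[5] lift (-4,5): star map gives -5.513878; window check 0.8 ≤ -5.513878 < 1.4 is false → out
[6] lift (0,-7): star map gives 2.119429; window check 0.8 ≤ 2.119429 < 1.4 is false → out
[7] lift (3,2): star map gives 2.394449; window check 0.8 ≤ 2.394449 < 1.4 is false → out
[8] lift (-1,-5): star map gives 0.513878; window check 0.8 ≤ 0.513878 < 1.4 is false → out
[9] lift (2,2): star map gives 1.394449; window check 0.8 ≤ 1.394449 < 1.4 is true → IN Λ

2, 9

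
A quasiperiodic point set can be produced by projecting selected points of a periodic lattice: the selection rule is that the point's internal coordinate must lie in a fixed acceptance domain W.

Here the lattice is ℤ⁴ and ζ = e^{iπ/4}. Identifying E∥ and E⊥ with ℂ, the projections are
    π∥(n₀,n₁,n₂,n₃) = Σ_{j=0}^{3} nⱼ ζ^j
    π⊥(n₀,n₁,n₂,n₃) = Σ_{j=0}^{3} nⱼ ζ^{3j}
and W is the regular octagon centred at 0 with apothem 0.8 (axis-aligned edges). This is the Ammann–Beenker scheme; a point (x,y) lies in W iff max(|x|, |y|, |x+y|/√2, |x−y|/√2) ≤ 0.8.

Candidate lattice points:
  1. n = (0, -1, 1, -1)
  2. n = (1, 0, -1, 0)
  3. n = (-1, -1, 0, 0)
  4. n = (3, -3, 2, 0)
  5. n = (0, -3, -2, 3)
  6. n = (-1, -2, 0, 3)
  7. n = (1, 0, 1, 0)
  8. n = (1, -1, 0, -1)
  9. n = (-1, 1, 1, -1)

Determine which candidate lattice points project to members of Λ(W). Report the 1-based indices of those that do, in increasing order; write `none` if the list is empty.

3

π⊥(n) = n₀ + n₁ζ³ + n₂ζ⁶ + n₃ζ⁹ where ζ = e^{iπ/4}.
#1 (0, -1, 1, -1): internal (0.0000, -2.4142); octagon support 2.4142 vs apothem 0.8 → ∉ W
#2 (1, 0, -1, 0): internal (1.0000, 1.0000); octagon support 1.4142 vs apothem 0.8 → ∉ W
#3 (-1, -1, 0, 0): internal (-0.2929, -0.7071); octagon support 0.7071 vs apothem 0.8 → ∈ W
#4 (3, -3, 2, 0): internal (5.1213, -4.1213); octagon support 6.5355 vs apothem 0.8 → ∉ W
#5 (0, -3, -2, 3): internal (4.2426, 2.0000); octagon support 4.4142 vs apothem 0.8 → ∉ W
#6 (-1, -2, 0, 3): internal (2.5355, 0.7071); octagon support 2.5355 vs apothem 0.8 → ∉ W
#7 (1, 0, 1, 0): internal (1.0000, -1.0000); octagon support 1.4142 vs apothem 0.8 → ∉ W
#8 (1, -1, 0, -1): internal (1.0000, -1.4142); octagon support 1.7071 vs apothem 0.8 → ∉ W
#9 (-1, 1, 1, -1): internal (-2.4142, -1.0000); octagon support 2.4142 vs apothem 0.8 → ∉ W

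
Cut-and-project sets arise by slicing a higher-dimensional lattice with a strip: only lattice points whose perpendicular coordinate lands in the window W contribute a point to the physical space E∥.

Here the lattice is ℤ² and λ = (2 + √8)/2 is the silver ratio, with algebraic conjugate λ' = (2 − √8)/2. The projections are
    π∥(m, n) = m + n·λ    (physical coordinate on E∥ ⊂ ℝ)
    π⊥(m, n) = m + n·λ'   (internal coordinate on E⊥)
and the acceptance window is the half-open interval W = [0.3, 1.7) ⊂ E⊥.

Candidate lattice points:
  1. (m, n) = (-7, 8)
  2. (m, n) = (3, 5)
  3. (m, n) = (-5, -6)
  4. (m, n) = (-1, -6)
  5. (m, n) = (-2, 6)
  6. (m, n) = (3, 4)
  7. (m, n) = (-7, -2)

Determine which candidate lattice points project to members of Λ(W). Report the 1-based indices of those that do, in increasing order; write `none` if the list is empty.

Compute λ' = (2−√8)/2 = -0.4142, so π⊥(m,n) = m -0.4142·n.
#1 (-7,8): internal coord -7 + (8)·λ' = -10.3137; -10.3137 ∉ [0.3, 1.7) → out
#2 (3,5): internal coord 3 + (5)·λ' = +0.9289; +0.9289 ∈ [0.3, 1.7) → IN Λ
#3 (-5,-6): internal coord -5 + (-6)·λ' = -2.5147; -2.5147 ∉ [0.3, 1.7) → out
#4 (-1,-6): internal coord -1 + (-6)·λ' = +1.4853; +1.4853 ∈ [0.3, 1.7) → IN Λ
#5 (-2,6): internal coord -2 + (6)·λ' = -4.4853; -4.4853 ∉ [0.3, 1.7) → out
#6 (3,4): internal coord 3 + (4)·λ' = +1.3431; +1.3431 ∈ [0.3, 1.7) → IN Λ
#7 (-7,-2): internal coord -7 + (-2)·λ' = -6.1716; -6.1716 ∉ [0.3, 1.7) → out

2, 4, 6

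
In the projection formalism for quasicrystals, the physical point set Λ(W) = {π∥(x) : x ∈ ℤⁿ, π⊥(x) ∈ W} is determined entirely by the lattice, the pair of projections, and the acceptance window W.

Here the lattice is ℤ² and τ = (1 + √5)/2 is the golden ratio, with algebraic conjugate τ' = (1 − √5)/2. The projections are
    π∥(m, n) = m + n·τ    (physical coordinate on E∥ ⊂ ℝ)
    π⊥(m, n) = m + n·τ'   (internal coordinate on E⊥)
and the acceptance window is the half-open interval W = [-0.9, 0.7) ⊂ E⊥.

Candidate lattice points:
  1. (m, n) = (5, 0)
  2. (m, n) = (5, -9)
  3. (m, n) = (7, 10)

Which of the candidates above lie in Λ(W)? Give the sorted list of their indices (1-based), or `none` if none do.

Compute τ' = (1−√5)/2 = -0.618034, so π⊥(m,n) = m -0.618034·n.
#1 (5,0): internal coord 5 + (0)·τ' = +5.000000; +5.000000 ∉ [-0.9, 0.7) → out
#2 (5,-9): internal coord 5 + (-9)·τ' = +10.562306; +10.562306 ∉ [-0.9, 0.7) → out
#3 (7,10): internal coord 7 + (10)·τ' = +0.819660; +0.819660 ∉ [-0.9, 0.7) → out

none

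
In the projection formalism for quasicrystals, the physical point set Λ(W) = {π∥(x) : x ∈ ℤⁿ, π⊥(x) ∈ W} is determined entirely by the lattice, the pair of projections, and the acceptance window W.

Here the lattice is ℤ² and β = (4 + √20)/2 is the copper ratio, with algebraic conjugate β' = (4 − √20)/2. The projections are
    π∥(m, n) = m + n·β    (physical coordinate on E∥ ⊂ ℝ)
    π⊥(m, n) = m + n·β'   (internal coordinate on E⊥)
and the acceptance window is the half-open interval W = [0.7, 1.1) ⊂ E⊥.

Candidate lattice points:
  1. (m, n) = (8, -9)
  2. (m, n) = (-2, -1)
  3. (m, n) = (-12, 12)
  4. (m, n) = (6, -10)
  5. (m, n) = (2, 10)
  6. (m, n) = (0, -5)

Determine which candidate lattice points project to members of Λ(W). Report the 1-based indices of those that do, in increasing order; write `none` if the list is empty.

none

β' = (4−√20)/2 ≈ -0.2361.
[1] lift (8,-9): star map gives 10.1246; window check 0.7 ≤ 10.1246 < 1.1 is false → out
[2] lift (-2,-1): star map gives -1.7639; window check 0.7 ≤ -1.7639 < 1.1 is false → out
[3] lift (-12,12): star map gives -14.8328; window check 0.7 ≤ -14.8328 < 1.1 is false → out
[4] lift (6,-10): star map gives 8.3607; window check 0.7 ≤ 8.3607 < 1.1 is false → out
[5] lift (2,10): star map gives -0.3607; window check 0.7 ≤ -0.3607 < 1.1 is false → out
[6] lift (0,-5): star map gives 1.1803; window check 0.7 ≤ 1.1803 < 1.1 is false → out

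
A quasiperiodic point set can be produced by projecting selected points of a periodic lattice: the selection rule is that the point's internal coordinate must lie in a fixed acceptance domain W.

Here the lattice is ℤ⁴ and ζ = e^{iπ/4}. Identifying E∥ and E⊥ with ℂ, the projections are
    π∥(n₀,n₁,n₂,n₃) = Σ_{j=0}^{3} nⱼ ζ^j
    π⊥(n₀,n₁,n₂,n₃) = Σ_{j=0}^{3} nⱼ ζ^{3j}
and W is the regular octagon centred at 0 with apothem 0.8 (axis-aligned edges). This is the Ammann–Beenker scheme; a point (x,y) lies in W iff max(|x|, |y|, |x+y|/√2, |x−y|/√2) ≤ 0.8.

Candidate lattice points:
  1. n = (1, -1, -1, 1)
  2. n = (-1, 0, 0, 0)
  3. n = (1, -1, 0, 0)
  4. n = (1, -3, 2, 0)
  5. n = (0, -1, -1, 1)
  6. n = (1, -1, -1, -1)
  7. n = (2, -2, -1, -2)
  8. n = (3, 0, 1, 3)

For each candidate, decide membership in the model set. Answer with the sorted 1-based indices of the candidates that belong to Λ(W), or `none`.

With ζ = e^{iπ/4} the internal vectors are ζ^0,ζ^3,ζ^6,ζ^9.
candidate 1: n = (1, -1, -1, 1) → π⊥ ≈ (+2.414214, +1.000000); max(|x|,|y|,|x±y|/√2) = 2.414214 > 0.8 ⇒ ∉ W
candidate 2: n = (-1, 0, 0, 0) → π⊥ ≈ (-1.000000, +0.000000); max(|x|,|y|,|x±y|/√2) = 1.000000 > 0.8 ⇒ ∉ W
candidate 3: n = (1, -1, 0, 0) → π⊥ ≈ (+1.707107, -0.707107); max(|x|,|y|,|x±y|/√2) = 1.707107 > 0.8 ⇒ ∉ W
candidate 4: n = (1, -3, 2, 0) → π⊥ ≈ (+3.121320, -4.121320); max(|x|,|y|,|x±y|/√2) = 5.121320 > 0.8 ⇒ ∉ W
candidate 5: n = (0, -1, -1, 1) → π⊥ ≈ (+1.414214, +1.000000); max(|x|,|y|,|x±y|/√2) = 1.707107 > 0.8 ⇒ ∉ W
candidate 6: n = (1, -1, -1, -1) → π⊥ ≈ (+1.000000, -0.414214); max(|x|,|y|,|x±y|/√2) = 1.000000 > 0.8 ⇒ ∉ W
candidate 7: n = (2, -2, -1, -2) → π⊥ ≈ (+2.000000, -1.828427); max(|x|,|y|,|x±y|/√2) = 2.707107 > 0.8 ⇒ ∉ W
candidate 8: n = (3, 0, 1, 3) → π⊥ ≈ (+5.121320, +1.121320); max(|x|,|y|,|x±y|/√2) = 5.121320 > 0.8 ⇒ ∉ W

none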